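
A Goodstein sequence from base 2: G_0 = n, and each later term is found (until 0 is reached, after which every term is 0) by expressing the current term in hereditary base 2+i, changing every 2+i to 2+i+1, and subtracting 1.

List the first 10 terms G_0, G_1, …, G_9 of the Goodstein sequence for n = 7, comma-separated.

7, 30, 259, 3127, 46657, 823543, 16777215, 37665879, 77777775, 150051213

G_0 = 7. HB_2(7) = 2^2 + 2 + 1. Bump = 31. G_1 = 30.
G_1 = 30. HB_3(30) = 3^3 + 3. Bump = 260. G_2 = 259.
G_2 = 259. HB_4(259) = 4^4 + 3. Bump = 3128. G_3 = 3127.
G_3 = 3127. HB_5(3127) = 5^5 + 2. Bump = 46658. G_4 = 46657.
G_4 = 46657. HB_6(46657) = 6^6 + 1. Bump = 823544. G_5 = 823543.
G_5 = 823543. HB_7(823543) = 7^7. Bump = 16777216. G_6 = 16777215.
G_6 = 16777215. HB_8(16777215) = 7·8^7 + 7·8^6 + 7·8^5 + 7·8^4 + 7·8^3 + 7·8^2 + 7·8 + 7. Bump = 37665880. G_7 = 37665879.
G_7 = 37665879. HB_9(37665879) = 7·9^7 + 7·9^6 + 7·9^5 + 7·9^4 + 7·9^3 + 7·9^2 + 7·9 + 6. Bump = 77777776. G_8 = 77777775.
G_8 = 77777775. HB_10(77777775) = 7·10^7 + 7·10^6 + 7·10^5 + 7·10^4 + 7·10^3 + 7·10^2 + 7·10 + 5. Bump = 150051214. G_9 = 150051213.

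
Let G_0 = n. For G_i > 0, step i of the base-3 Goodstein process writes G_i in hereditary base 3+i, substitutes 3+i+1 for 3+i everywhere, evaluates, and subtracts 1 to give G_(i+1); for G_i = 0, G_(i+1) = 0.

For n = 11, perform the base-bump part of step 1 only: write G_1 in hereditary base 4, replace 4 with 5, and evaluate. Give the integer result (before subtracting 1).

(0) 11|_3 = 3^2 + 2 ↦ 4^2 + 2|_4 = 18 ⇒ 17
(1) 17|_4 = 4^2 + 1 ↦ 5^2 + 1|_5 = 26 ⇒ 25

26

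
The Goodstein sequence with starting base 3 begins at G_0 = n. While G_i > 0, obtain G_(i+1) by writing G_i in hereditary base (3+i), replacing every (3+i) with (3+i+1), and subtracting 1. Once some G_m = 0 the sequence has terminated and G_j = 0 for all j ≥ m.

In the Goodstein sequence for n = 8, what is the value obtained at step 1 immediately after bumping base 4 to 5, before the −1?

base 3: 8 = 2·3 + 2; at 4: 2·4 + 2 = 10; next = 9
base 4: 9 = 2·4 + 1; at 5: 2·5 + 1 = 11; next = 10

11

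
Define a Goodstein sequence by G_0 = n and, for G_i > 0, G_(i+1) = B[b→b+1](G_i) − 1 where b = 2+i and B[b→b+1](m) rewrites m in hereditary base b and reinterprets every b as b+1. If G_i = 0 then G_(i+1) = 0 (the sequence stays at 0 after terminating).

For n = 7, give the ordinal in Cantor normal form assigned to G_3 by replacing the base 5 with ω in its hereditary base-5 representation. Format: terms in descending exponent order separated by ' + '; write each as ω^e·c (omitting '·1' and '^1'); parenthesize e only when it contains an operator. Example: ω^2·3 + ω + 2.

ω^ω + 2

step 0: 7 = 2^2 + 2 + 1; sub 3 for 2: 3^3 + 3 + 1; = 31; G_1 = 31−1 = 30
step 1: 30 = 3^3 + 3; sub 4 for 3: 4^4 + 4; = 260; G_2 = 260−1 = 259
step 2: 259 = 4^4 + 3; sub 5 for 4: 5^5 + 3; = 3128; G_3 = 3128−1 = 3127
step 3: 3127 = 5^5 + 2; sub 6 for 5: 6^6 + 2; = 46658; G_4 = 46658−1 = 46657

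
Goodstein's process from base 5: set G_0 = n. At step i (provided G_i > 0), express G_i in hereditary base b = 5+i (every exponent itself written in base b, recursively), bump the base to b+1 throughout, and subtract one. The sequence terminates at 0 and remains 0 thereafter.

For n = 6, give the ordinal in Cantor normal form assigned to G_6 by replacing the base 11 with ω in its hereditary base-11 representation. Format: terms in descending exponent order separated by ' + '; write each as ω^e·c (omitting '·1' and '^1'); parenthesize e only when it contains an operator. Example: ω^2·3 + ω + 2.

(0) 6|_5 = 5 + 1 ↦ 6 + 1|_6 = 7 ⇒ 6
(1) 6|_6 = 6 ↦ 7|_7 = 7 ⇒ 6
(2) 6|_7 = 6 ↦ 6|_8 = 6 ⇒ 5
(3) 5|_8 = 5 ↦ 5|_9 = 5 ⇒ 4
(4) 4|_9 = 4 ↦ 4|_10 = 4 ⇒ 3
(5) 3|_10 = 3 ↦ 3|_11 = 3 ⇒ 2
(6) 2|_11 = 2 ↦ 2|_12 = 2 ⇒ 1

2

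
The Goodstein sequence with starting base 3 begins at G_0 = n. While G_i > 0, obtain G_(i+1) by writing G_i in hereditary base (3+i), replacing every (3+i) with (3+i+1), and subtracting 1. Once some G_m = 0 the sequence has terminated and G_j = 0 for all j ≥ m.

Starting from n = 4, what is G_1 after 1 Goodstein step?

4

step 0: 4 = 3 + 1; sub 4 for 3: 4 + 1; = 5; G_1 = 5−1 = 4
step 1: 4 = 4; sub 5 for 4: 5; = 5; G_2 = 5−1 = 4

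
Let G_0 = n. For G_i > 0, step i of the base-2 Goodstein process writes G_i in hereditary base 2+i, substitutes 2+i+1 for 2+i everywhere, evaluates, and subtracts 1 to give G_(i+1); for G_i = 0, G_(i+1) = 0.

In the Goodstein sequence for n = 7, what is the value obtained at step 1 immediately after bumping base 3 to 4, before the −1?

i=0: 7 = 2^2 + 2 + 1 (b=2); 2→3: 3^3 + 3 + 1 = 31; 31−1 = 30
i=1: 30 = 3^3 + 3 (b=3); 3→4: 4^4 + 4 = 260; 260−1 = 259

260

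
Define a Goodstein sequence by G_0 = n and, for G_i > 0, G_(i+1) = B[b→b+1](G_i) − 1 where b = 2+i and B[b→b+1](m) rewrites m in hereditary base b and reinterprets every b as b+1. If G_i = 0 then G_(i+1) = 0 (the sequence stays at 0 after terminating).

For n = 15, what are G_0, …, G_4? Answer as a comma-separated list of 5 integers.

15, 111, 1283, 18752, 326593

G_0=15  [base 2] 2^(2 + 1) + 2^2 + 2 + 1  →[2↦3]→  3^(3 + 1) + 3^3 + 3 + 1 = 112  −1 ⇒ G_1=111
G_1=111  [base 3] 3^(3 + 1) + 3^3 + 3  →[3↦4]→  4^(4 + 1) + 4^4 + 4 = 1284  −1 ⇒ G_2=1283
G_2=1283  [base 4] 4^(4 + 1) + 4^4 + 3  →[4↦5]→  5^(5 + 1) + 5^5 + 3 = 18753  −1 ⇒ G_3=18752
G_3=18752  [base 5] 5^(5 + 1) + 5^5 + 2  →[5↦6]→  6^(6 + 1) + 6^6 + 2 = 326594  −1 ⇒ G_4=326593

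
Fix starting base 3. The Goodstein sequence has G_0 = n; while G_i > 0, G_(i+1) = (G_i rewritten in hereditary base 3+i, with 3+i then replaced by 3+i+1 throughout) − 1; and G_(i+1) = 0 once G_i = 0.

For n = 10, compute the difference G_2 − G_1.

[0] 10 ≡ 3^2 + 1 (base 3). Lift 4: 17. −1: 16.
[1] 16 ≡ 4^2 (base 4). Lift 5: 25. −1: 24.

8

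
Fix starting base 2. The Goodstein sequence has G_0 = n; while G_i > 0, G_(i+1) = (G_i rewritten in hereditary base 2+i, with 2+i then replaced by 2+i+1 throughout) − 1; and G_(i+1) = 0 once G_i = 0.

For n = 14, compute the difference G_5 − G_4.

base 2: 14 = 2^(2 + 1) + 2^2 + 2; at 3: 3^(3 + 1) + 3^3 + 3 = 111; next = 110
base 3: 110 = 3^(3 + 1) + 3^3 + 2; at 4: 4^(4 + 1) + 4^4 + 2 = 1282; next = 1281
base 4: 1281 = 4^(4 + 1) + 4^4 + 1; at 5: 5^(5 + 1) + 5^5 + 1 = 18751; next = 18750
base 5: 18750 = 5^(5 + 1) + 5^5; at 6: 6^(6 + 1) + 6^6 = 326592; next = 326591
base 6: 326591 = 6^(6 + 1) + 5·6^5 + 5·6^4 + 5·6^3 + 5·6^2 + 5·6 + 5; at 7: 7^(7 + 1) + 5·7^5 + 5·7^4 + 5·7^3 + 5·7^2 + 5·7 + 5 = 5862841; next = 5862840

5536249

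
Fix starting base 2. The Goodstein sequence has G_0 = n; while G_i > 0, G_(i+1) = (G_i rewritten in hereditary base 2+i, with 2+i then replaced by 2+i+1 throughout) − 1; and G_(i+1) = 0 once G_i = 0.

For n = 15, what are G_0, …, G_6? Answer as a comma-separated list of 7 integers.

15 —HB2→ 2^(2 + 1) + 2^2 + 2 + 1 —bump→ 3^(3 + 1) + 3^3 + 3 + 1 = 112 —(−1)→ 111
111 —HB3→ 3^(3 + 1) + 3^3 + 3 —bump→ 4^(4 + 1) + 4^4 + 4 = 1284 —(−1)→ 1283
1283 —HB4→ 4^(4 + 1) + 4^4 + 3 —bump→ 5^(5 + 1) + 5^5 + 3 = 18753 —(−1)→ 18752
18752 —HB5→ 5^(5 + 1) + 5^5 + 2 —bump→ 6^(6 + 1) + 6^6 + 2 = 326594 —(−1)→ 326593
326593 —HB6→ 6^(6 + 1) + 6^6 + 1 —bump→ 7^(7 + 1) + 7^7 + 1 = 6588345 —(−1)→ 6588344
6588344 —HB7→ 7^(7 + 1) + 7^7 —bump→ 8^(8 + 1) + 8^8 = 150994944 —(−1)→ 150994943

15, 111, 1283, 18752, 326593, 6588344, 150994943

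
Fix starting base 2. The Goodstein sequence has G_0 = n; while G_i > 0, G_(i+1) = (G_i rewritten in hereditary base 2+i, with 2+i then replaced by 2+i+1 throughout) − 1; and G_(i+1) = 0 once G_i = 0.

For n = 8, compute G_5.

1647195

[0] 8 ≡ 2^(2 + 1) (base 2). Lift 3: 81. −1: 80.
[1] 80 ≡ 2·3^3 + 2·3^2 + 2·3 + 2 (base 3). Lift 4: 554. −1: 553.
[2] 553 ≡ 2·4^4 + 2·4^2 + 2·4 + 1 (base 4). Lift 5: 6311. −1: 6310.
[3] 6310 ≡ 2·5^5 + 2·5^2 + 2·5 (base 5). Lift 6: 93396. −1: 93395.
[4] 93395 ≡ 2·6^6 + 2·6^2 + 6 + 5 (base 6). Lift 7: 1647196. −1: 1647195.
[5] 1647195 ≡ 2·7^7 + 2·7^2 + 7 + 4 (base 7). Lift 8: 33554572. −1: 33554571.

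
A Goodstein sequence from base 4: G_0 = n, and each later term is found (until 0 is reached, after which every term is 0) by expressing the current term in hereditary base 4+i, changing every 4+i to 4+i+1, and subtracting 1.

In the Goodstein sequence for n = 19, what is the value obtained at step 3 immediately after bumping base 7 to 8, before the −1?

[0] 19 ≡ 4^2 + 3 (base 4). Lift 5: 28. −1: 27.
[1] 27 ≡ 5^2 + 2 (base 5). Lift 6: 38. −1: 37.
[2] 37 ≡ 6^2 + 1 (base 6). Lift 7: 50. −1: 49.
[3] 49 ≡ 7^2 (base 7). Lift 8: 64. −1: 63.

64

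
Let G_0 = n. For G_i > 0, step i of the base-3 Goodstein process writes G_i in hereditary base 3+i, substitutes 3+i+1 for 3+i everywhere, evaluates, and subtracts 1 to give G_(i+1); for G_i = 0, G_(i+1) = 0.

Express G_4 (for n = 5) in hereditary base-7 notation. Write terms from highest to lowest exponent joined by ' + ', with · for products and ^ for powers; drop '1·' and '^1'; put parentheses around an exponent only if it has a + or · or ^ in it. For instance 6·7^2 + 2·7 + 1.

i=0: 5 = 3 + 2 (b=3); 3→4: 4 + 2 = 6; 6−1 = 5
i=1: 5 = 4 + 1 (b=4); 4→5: 5 + 1 = 6; 6−1 = 5
i=2: 5 = 5 (b=5); 5→6: 6 = 6; 6−1 = 5
i=3: 5 = 5 (b=6); 6→7: 5 = 5; 5−1 = 4

4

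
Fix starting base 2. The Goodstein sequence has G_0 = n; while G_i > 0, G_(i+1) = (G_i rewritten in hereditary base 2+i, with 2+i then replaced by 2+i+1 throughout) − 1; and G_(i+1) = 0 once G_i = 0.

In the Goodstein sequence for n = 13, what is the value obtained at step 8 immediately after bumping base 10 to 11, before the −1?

3138428381104

step 0: 13 = 2^(2 + 1) + 2^2 + 1; sub 3 for 2: 3^(3 + 1) + 3^3 + 1; = 109; G_1 = 109−1 = 108
step 1: 108 = 3^(3 + 1) + 3^3; sub 4 for 3: 4^(4 + 1) + 4^4; = 1280; G_2 = 1280−1 = 1279
step 2: 1279 = 4^(4 + 1) + 3·4^3 + 3·4^2 + 3·4 + 3; sub 5 for 4: 5^(5 + 1) + 3·5^3 + 3·5^2 + 3·5 + 3; = 16093; G_3 = 16093−1 = 16092
step 3: 16092 = 5^(5 + 1) + 3·5^3 + 3·5^2 + 3·5 + 2; sub 6 for 5: 6^(6 + 1) + 3·6^3 + 3·6^2 + 3·6 + 2; = 280712; G_4 = 280712−1 = 280711
step 4: 280711 = 6^(6 + 1) + 3·6^3 + 3·6^2 + 3·6 + 1; sub 7 for 6: 7^(7 + 1) + 3·7^3 + 3·7^2 + 3·7 + 1; = 5765999; G_5 = 5765999−1 = 5765998
step 5: 5765998 = 7^(7 + 1) + 3·7^3 + 3·7^2 + 3·7; sub 8 for 7: 8^(8 + 1) + 3·8^3 + 3·8^2 + 3·8; = 134219480; G_6 = 134219480−1 = 134219479
step 6: 134219479 = 8^(8 + 1) + 3·8^3 + 3·8^2 + 2·8 + 7; sub 9 for 8: 9^(9 + 1) + 3·9^3 + 3·9^2 + 2·9 + 7; = 3486786856; G_7 = 3486786856−1 = 3486786855
step 7: 3486786855 = 9^(9 + 1) + 3·9^3 + 3·9^2 + 2·9 + 6; sub 10 for 9: 10^(10 + 1) + 3·10^3 + 3·10^2 + 2·10 + 6; = 100000003326; G_8 = 100000003326−1 = 100000003325
step 8: 100000003325 = 10^(10 + 1) + 3·10^3 + 3·10^2 + 2·10 + 5; sub 11 for 10: 11^(11 + 1) + 3·11^3 + 3·11^2 + 2·11 + 5; = 3138428381104; G_9 = 3138428381104−1 = 3138428381103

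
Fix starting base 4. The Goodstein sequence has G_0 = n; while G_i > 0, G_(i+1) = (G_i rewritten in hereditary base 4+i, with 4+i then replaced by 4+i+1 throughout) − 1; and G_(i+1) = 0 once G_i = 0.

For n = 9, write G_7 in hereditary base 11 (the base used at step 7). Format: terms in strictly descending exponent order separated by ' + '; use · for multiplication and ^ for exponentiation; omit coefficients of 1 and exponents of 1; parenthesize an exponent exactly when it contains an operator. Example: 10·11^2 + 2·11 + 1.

base 4: 9 = 2·4 + 1; at 5: 2·5 + 1 = 11; next = 10
base 5: 10 = 2·5; at 6: 2·6 = 12; next = 11
base 6: 11 = 6 + 5; at 7: 7 + 5 = 12; next = 11
base 7: 11 = 7 + 4; at 8: 8 + 4 = 12; next = 11
base 8: 11 = 8 + 3; at 9: 9 + 3 = 12; next = 11
base 9: 11 = 9 + 2; at 10: 10 + 2 = 12; next = 11
base 10: 11 = 10 + 1; at 11: 11 + 1 = 12; next = 11
base 11: 11 = 11; at 12: 12 = 12; next = 11

11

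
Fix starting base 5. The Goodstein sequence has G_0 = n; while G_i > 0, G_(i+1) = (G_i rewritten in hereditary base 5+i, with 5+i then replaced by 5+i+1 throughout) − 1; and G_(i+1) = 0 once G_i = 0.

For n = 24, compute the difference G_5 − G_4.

G_0 = 24. HB_5(24) = 4·5 + 4. Bump = 28. G_1 = 27.
G_1 = 27. HB_6(27) = 4·6 + 3. Bump = 31. G_2 = 30.
G_2 = 30. HB_7(30) = 4·7 + 2. Bump = 34. G_3 = 33.
G_3 = 33. HB_8(33) = 4·8 + 1. Bump = 37. G_4 = 36.
G_4 = 36. HB_9(36) = 4·9. Bump = 40. G_5 = 39.

3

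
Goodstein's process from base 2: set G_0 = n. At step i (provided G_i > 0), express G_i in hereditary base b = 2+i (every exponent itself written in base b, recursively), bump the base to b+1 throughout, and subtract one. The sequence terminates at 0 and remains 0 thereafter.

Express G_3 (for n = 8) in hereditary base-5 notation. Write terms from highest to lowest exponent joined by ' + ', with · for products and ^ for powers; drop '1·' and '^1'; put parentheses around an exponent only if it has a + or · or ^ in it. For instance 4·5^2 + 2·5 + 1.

2·5^5 + 2·5^2 + 2·5

i=0: 8 = 2^(2 + 1) (b=2); 2→3: 3^(3 + 1) = 81; 81−1 = 80
i=1: 80 = 2·3^3 + 2·3^2 + 2·3 + 2 (b=3); 3→4: 2·4^4 + 2·4^2 + 2·4 + 2 = 554; 554−1 = 553
i=2: 553 = 2·4^4 + 2·4^2 + 2·4 + 1 (b=4); 4→5: 2·5^5 + 2·5^2 + 2·5 + 1 = 6311; 6311−1 = 6310
i=3: 6310 = 2·5^5 + 2·5^2 + 2·5 (b=5); 5→6: 2·6^6 + 2·6^2 + 2·6 = 93396; 93396−1 = 93395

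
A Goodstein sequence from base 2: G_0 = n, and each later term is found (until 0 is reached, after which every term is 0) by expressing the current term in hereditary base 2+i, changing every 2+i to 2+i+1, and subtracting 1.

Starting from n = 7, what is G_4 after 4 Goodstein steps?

46657

G_0 = 7. HB_2(7) = 2^2 + 2 + 1. Bump = 31. G_1 = 30.
G_1 = 30. HB_3(30) = 3^3 + 3. Bump = 260. G_2 = 259.
G_2 = 259. HB_4(259) = 4^4 + 3. Bump = 3128. G_3 = 3127.
G_3 = 3127. HB_5(3127) = 5^5 + 2. Bump = 46658. G_4 = 46657.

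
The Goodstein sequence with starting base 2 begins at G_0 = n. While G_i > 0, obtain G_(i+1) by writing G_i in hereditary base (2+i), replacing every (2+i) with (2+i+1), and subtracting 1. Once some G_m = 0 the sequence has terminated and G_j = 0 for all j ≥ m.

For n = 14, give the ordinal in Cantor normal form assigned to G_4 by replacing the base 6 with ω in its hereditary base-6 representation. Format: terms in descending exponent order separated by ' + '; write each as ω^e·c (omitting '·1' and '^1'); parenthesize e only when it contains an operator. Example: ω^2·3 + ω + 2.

ω^(ω + 1) + ω^5·5 + ω^4·5 + ω^3·5 + ω^2·5 + ω·5 + 5

step 0: 14 = 2^(2 + 1) + 2^2 + 2; sub 3 for 2: 3^(3 + 1) + 3^3 + 3; = 111; G_1 = 111−1 = 110
step 1: 110 = 3^(3 + 1) + 3^3 + 2; sub 4 for 3: 4^(4 + 1) + 4^4 + 2; = 1282; G_2 = 1282−1 = 1281
step 2: 1281 = 4^(4 + 1) + 4^4 + 1; sub 5 for 4: 5^(5 + 1) + 5^5 + 1; = 18751; G_3 = 18751−1 = 18750
step 3: 18750 = 5^(5 + 1) + 5^5; sub 6 for 5: 6^(6 + 1) + 6^6; = 326592; G_4 = 326592−1 = 326591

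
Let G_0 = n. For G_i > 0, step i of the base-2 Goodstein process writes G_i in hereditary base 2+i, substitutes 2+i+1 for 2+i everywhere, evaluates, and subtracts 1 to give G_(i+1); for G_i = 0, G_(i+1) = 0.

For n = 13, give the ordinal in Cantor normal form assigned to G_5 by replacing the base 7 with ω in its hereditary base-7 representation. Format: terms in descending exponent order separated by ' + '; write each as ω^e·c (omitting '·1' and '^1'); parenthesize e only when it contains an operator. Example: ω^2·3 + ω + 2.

[0] 13 ≡ 2^(2 + 1) + 2^2 + 1 (base 2). Lift 3: 109. −1: 108.
[1] 108 ≡ 3^(3 + 1) + 3^3 (base 3). Lift 4: 1280. −1: 1279.
[2] 1279 ≡ 4^(4 + 1) + 3·4^3 + 3·4^2 + 3·4 + 3 (base 4). Lift 5: 16093. −1: 16092.
[3] 16092 ≡ 5^(5 + 1) + 3·5^3 + 3·5^2 + 3·5 + 2 (base 5). Lift 6: 280712. −1: 280711.
[4] 280711 ≡ 6^(6 + 1) + 3·6^3 + 3·6^2 + 3·6 + 1 (base 6). Lift 7: 5765999. −1: 5765998.
[5] 5765998 ≡ 7^(7 + 1) + 3·7^3 + 3·7^2 + 3·7 (base 7). Lift 8: 134219480. −1: 134219479.

ω^(ω + 1) + ω^3·3 + ω^2·3 + ω·3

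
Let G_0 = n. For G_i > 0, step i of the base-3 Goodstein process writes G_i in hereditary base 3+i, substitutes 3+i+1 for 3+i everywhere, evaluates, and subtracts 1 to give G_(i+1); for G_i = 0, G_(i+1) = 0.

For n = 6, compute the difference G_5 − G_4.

0

i=0: 6 = 2·3 (b=3); 3→4: 2·4 = 8; 8−1 = 7
i=1: 7 = 4 + 3 (b=4); 4→5: 5 + 3 = 8; 8−1 = 7
i=2: 7 = 5 + 2 (b=5); 5→6: 6 + 2 = 8; 8−1 = 7
i=3: 7 = 6 + 1 (b=6); 6→7: 7 + 1 = 8; 8−1 = 7
i=4: 7 = 7 (b=7); 7→8: 8 = 8; 8−1 = 7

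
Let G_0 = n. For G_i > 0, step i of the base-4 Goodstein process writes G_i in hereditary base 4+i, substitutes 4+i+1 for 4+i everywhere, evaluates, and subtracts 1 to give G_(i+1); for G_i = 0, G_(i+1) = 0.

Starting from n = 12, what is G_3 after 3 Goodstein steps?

i=0: 12 = 3·4 (b=4); 4→5: 3·5 = 15; 15−1 = 14
i=1: 14 = 2·5 + 4 (b=5); 5→6: 2·6 + 4 = 16; 16−1 = 15
i=2: 15 = 2·6 + 3 (b=6); 6→7: 2·7 + 3 = 17; 17−1 = 16

16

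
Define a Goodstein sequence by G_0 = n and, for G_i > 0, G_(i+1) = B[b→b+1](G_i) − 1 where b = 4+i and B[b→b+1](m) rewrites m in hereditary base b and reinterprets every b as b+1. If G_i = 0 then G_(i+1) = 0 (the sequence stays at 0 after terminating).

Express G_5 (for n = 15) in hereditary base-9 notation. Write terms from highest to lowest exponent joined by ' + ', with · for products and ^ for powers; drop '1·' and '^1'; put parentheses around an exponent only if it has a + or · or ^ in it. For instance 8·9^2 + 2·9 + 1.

G_0 = 15. HB_4(15) = 3·4 + 3. Bump = 18. G_1 = 17.
G_1 = 17. HB_5(17) = 3·5 + 2. Bump = 20. G_2 = 19.
G_2 = 19. HB_6(19) = 3·6 + 1. Bump = 22. G_3 = 21.
G_3 = 21. HB_7(21) = 3·7. Bump = 24. G_4 = 23.
G_4 = 23. HB_8(23) = 2·8 + 7. Bump = 25. G_5 = 24.

2·9 + 6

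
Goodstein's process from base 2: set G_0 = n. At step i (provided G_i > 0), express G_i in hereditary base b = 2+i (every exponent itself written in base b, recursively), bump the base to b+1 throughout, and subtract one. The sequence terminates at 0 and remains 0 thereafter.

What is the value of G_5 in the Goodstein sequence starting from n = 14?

5862840

base 2: 14 = 2^(2 + 1) + 2^2 + 2; at 3: 3^(3 + 1) + 3^3 + 3 = 111; next = 110
base 3: 110 = 3^(3 + 1) + 3^3 + 2; at 4: 4^(4 + 1) + 4^4 + 2 = 1282; next = 1281
base 4: 1281 = 4^(4 + 1) + 4^4 + 1; at 5: 5^(5 + 1) + 5^5 + 1 = 18751; next = 18750
base 5: 18750 = 5^(5 + 1) + 5^5; at 6: 6^(6 + 1) + 6^6 = 326592; next = 326591
base 6: 326591 = 6^(6 + 1) + 5·6^5 + 5·6^4 + 5·6^3 + 5·6^2 + 5·6 + 5; at 7: 7^(7 + 1) + 5·7^5 + 5·7^4 + 5·7^3 + 5·7^2 + 5·7 + 5 = 5862841; next = 5862840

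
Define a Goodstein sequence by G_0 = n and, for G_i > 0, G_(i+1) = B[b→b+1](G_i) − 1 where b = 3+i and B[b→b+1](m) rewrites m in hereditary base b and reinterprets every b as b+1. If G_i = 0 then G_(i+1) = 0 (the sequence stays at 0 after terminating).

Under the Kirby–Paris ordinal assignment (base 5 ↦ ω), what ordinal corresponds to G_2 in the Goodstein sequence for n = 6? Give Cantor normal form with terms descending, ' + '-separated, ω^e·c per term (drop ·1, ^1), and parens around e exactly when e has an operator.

i=0: 6 = 2·3 (b=3); 3→4: 2·4 = 8; 8−1 = 7
i=1: 7 = 4 + 3 (b=4); 4→5: 5 + 3 = 8; 8−1 = 7

ω + 2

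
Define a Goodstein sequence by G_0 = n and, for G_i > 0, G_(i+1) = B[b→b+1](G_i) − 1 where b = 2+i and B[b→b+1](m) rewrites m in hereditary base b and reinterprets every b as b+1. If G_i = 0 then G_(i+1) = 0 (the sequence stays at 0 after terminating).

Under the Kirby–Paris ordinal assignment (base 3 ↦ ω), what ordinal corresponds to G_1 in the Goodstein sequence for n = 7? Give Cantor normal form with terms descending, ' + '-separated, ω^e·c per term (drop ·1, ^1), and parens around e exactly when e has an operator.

i=0: 7 = 2^2 + 2 + 1 (b=2); 2→3: 3^3 + 3 + 1 = 31; 31−1 = 30
i=1: 30 = 3^3 + 3 (b=3); 3→4: 4^4 + 4 = 260; 260−1 = 259

ω^ω + ω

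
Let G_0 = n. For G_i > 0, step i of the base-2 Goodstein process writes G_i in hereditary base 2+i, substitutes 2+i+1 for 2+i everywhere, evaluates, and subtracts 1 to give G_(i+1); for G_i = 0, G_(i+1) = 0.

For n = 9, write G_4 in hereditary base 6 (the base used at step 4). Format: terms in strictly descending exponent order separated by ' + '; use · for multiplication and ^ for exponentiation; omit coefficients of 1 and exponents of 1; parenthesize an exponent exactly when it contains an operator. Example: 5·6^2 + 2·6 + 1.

3·6^6 + 3·6^3 + 3·6^2 + 3·6 + 1

i=0: 9 = 2^(2 + 1) + 1 (b=2); 2→3: 3^(3 + 1) + 1 = 82; 82−1 = 81
i=1: 81 = 3^(3 + 1) (b=3); 3→4: 4^(4 + 1) = 1024; 1024−1 = 1023
i=2: 1023 = 3·4^4 + 3·4^3 + 3·4^2 + 3·4 + 3 (b=4); 4→5: 3·5^5 + 3·5^3 + 3·5^2 + 3·5 + 3 = 9843; 9843−1 = 9842
i=3: 9842 = 3·5^5 + 3·5^3 + 3·5^2 + 3·5 + 2 (b=5); 5→6: 3·6^6 + 3·6^3 + 3·6^2 + 3·6 + 2 = 140744; 140744−1 = 140743
i=4: 140743 = 3·6^6 + 3·6^3 + 3·6^2 + 3·6 + 1 (b=6); 6→7: 3·7^7 + 3·7^3 + 3·7^2 + 3·7 + 1 = 2471827; 2471827−1 = 2471826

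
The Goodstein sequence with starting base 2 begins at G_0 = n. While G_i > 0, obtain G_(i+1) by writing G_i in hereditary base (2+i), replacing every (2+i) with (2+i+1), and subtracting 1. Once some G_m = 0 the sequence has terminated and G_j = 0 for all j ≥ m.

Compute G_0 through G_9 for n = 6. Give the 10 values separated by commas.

step 0: 6 = 2^2 + 2; sub 3 for 2: 3^3 + 3; = 30; G_1 = 30−1 = 29
step 1: 29 = 3^3 + 2; sub 4 for 3: 4^4 + 2; = 258; G_2 = 258−1 = 257
step 2: 257 = 4^4 + 1; sub 5 for 4: 5^5 + 1; = 3126; G_3 = 3126−1 = 3125
step 3: 3125 = 5^5; sub 6 for 5: 6^6; = 46656; G_4 = 46656−1 = 46655
step 4: 46655 = 5·6^5 + 5·6^4 + 5·6^3 + 5·6^2 + 5·6 + 5; sub 7 for 6: 5·7^5 + 5·7^4 + 5·7^3 + 5·7^2 + 5·7 + 5; = 98040; G_5 = 98040−1 = 98039
step 5: 98039 = 5·7^5 + 5·7^4 + 5·7^3 + 5·7^2 + 5·7 + 4; sub 8 for 7: 5·8^5 + 5·8^4 + 5·8^3 + 5·8^2 + 5·8 + 4; = 187244; G_6 = 187244−1 = 187243
step 6: 187243 = 5·8^5 + 5·8^4 + 5·8^3 + 5·8^2 + 5·8 + 3; sub 9 for 8: 5·9^5 + 5·9^4 + 5·9^3 + 5·9^2 + 5·9 + 3; = 332148; G_7 = 332148−1 = 332147
step 7: 332147 = 5·9^5 + 5·9^4 + 5·9^3 + 5·9^2 + 5·9 + 2; sub 10 for 9: 5·10^5 + 5·10^4 + 5·10^3 + 5·10^2 + 5·10 + 2; = 555552; G_8 = 555552−1 = 555551
step 8: 555551 = 5·10^5 + 5·10^4 + 5·10^3 + 5·10^2 + 5·10 + 1; sub 11 for 10: 5·11^5 + 5·11^4 + 5·11^3 + 5·11^2 + 5·11 + 1; = 885776; G_9 = 885776−1 = 885775

6, 29, 257, 3125, 46655, 98039, 187243, 332147, 555551, 885775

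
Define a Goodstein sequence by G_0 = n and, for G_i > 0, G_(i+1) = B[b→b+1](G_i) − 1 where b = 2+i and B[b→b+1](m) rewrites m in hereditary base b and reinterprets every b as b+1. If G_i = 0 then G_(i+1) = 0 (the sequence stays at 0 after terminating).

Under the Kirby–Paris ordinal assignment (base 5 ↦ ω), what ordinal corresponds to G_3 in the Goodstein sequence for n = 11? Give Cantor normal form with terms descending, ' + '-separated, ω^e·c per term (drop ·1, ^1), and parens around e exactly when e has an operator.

ω^(ω + 1) + 2

(0) 11|_2 = 2^(2 + 1) + 2 + 1 ↦ 3^(3 + 1) + 3 + 1|_3 = 85 ⇒ 84
(1) 84|_3 = 3^(3 + 1) + 3 ↦ 4^(4 + 1) + 4|_4 = 1028 ⇒ 1027
(2) 1027|_4 = 4^(4 + 1) + 3 ↦ 5^(5 + 1) + 3|_5 = 15628 ⇒ 15627
(3) 15627|_5 = 5^(5 + 1) + 2 ↦ 6^(6 + 1) + 2|_6 = 279938 ⇒ 279937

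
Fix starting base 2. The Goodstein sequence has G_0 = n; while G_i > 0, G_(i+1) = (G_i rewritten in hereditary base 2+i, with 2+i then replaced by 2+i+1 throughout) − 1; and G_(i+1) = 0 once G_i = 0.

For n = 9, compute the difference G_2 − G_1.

942

base 2: 9 = 2^(2 + 1) + 1; at 3: 3^(3 + 1) + 1 = 82; next = 81
base 3: 81 = 3^(3 + 1); at 4: 4^(4 + 1) = 1024; next = 1023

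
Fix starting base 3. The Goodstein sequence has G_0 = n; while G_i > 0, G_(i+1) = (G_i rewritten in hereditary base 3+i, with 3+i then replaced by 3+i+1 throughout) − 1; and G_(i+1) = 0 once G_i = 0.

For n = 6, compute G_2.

7

G_0=6  [base 3] 2·3  →[3↦4]→  2·4 = 8  −1 ⇒ G_1=7
G_1=7  [base 4] 4 + 3  →[4↦5]→  5 + 3 = 8  −1 ⇒ G_2=7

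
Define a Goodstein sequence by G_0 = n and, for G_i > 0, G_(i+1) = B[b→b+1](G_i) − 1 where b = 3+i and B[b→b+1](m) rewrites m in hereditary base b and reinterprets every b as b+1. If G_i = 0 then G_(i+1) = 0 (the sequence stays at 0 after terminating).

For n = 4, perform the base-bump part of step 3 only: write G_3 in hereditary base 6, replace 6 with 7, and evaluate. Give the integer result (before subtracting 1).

3

base 3: 4 = 3 + 1; at 4: 4 + 1 = 5; next = 4
base 4: 4 = 4; at 5: 5 = 5; next = 4
base 5: 4 = 4; at 6: 4 = 4; next = 3
base 6: 3 = 3; at 7: 3 = 3; next = 2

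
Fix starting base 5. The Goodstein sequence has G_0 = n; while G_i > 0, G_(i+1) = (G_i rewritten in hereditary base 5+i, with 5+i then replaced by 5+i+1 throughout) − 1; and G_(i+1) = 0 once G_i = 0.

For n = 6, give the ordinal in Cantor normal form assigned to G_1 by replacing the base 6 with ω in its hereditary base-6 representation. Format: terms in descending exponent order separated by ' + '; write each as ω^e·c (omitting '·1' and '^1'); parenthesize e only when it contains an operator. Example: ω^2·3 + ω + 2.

ω

base 5: 6 = 5 + 1; at 6: 6 + 1 = 7; next = 6
base 6: 6 = 6; at 7: 7 = 7; next = 6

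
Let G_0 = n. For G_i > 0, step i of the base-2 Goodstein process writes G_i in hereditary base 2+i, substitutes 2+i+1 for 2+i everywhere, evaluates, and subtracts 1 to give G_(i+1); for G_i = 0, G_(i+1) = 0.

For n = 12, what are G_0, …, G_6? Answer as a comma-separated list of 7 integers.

i=0: 12 = 2^(2 + 1) + 2^2 (b=2); 2→3: 3^(3 + 1) + 3^3 = 108; 108−1 = 107
i=1: 107 = 3^(3 + 1) + 2·3^2 + 2·3 + 2 (b=3); 3→4: 4^(4 + 1) + 2·4^2 + 2·4 + 2 = 1066; 1066−1 = 1065
i=2: 1065 = 4^(4 + 1) + 2·4^2 + 2·4 + 1 (b=4); 4→5: 5^(5 + 1) + 2·5^2 + 2·5 + 1 = 15686; 15686−1 = 15685
i=3: 15685 = 5^(5 + 1) + 2·5^2 + 2·5 (b=5); 5→6: 6^(6 + 1) + 2·6^2 + 2·6 = 280020; 280020−1 = 280019
i=4: 280019 = 6^(6 + 1) + 2·6^2 + 6 + 5 (b=6); 6→7: 7^(7 + 1) + 2·7^2 + 7 + 5 = 5764911; 5764911−1 = 5764910
i=5: 5764910 = 7^(7 + 1) + 2·7^2 + 7 + 4 (b=7); 7→8: 8^(8 + 1) + 2·8^2 + 8 + 4 = 134217868; 134217868−1 = 134217867

12, 107, 1065, 15685, 280019, 5764910, 134217867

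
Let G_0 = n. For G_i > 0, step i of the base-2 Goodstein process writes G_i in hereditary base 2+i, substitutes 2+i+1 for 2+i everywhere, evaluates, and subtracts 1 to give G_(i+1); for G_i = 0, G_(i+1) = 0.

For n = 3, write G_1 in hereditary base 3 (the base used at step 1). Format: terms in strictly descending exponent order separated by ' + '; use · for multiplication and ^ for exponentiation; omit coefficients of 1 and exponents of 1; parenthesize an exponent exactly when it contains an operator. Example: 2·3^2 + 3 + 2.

3

3 —HB2→ 2 + 1 —bump→ 3 + 1 = 4 —(−1)→ 3
3 —HB3→ 3 —bump→ 4 = 4 —(−1)→ 3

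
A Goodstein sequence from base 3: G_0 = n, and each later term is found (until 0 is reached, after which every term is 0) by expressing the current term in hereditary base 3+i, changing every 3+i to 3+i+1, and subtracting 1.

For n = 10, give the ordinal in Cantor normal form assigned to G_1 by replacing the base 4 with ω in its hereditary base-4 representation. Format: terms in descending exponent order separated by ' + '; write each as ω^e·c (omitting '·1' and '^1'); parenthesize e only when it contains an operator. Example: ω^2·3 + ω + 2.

(0) 10|_3 = 3^2 + 1 ↦ 4^2 + 1|_4 = 17 ⇒ 16
(1) 16|_4 = 4^2 ↦ 5^2|_5 = 25 ⇒ 24

ω^2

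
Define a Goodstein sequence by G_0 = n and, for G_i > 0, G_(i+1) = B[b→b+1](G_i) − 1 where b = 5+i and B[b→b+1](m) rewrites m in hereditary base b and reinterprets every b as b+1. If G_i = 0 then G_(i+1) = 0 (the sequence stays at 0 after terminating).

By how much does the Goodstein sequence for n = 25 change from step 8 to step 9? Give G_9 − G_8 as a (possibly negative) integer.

3

G_0 = 25. HB_5(25) = 5^2. Bump = 36. G_1 = 35.
G_1 = 35. HB_6(35) = 5·6 + 5. Bump = 40. G_2 = 39.
G_2 = 39. HB_7(39) = 5·7 + 4. Bump = 44. G_3 = 43.
G_3 = 43. HB_8(43) = 5·8 + 3. Bump = 48. G_4 = 47.
G_4 = 47. HB_9(47) = 5·9 + 2. Bump = 52. G_5 = 51.
G_5 = 51. HB_10(51) = 5·10 + 1. Bump = 56. G_6 = 55.
G_6 = 55. HB_11(55) = 5·11. Bump = 60. G_7 = 59.
G_7 = 59. HB_12(59) = 4·12 + 11. Bump = 63. G_8 = 62.
G_8 = 62. HB_13(62) = 4·13 + 10. Bump = 66. G_9 = 65.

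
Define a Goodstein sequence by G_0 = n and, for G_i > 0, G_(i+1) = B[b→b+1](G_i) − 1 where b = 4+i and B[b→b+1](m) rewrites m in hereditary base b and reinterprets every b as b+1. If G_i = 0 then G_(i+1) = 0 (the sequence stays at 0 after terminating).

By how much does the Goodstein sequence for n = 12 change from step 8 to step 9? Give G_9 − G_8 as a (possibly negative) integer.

0

12 —HB4→ 3·4 —bump→ 3·5 = 15 —(−1)→ 14
14 —HB5→ 2·5 + 4 —bump→ 2·6 + 4 = 16 —(−1)→ 15
15 —HB6→ 2·6 + 3 —bump→ 2·7 + 3 = 17 —(−1)→ 16
16 —HB7→ 2·7 + 2 —bump→ 2·8 + 2 = 18 —(−1)→ 17
17 —HB8→ 2·8 + 1 —bump→ 2·9 + 1 = 19 —(−1)→ 18
18 —HB9→ 2·9 —bump→ 2·10 = 20 —(−1)→ 19
19 —HB10→ 10 + 9 —bump→ 11 + 9 = 20 —(−1)→ 19
19 —HB11→ 11 + 8 —bump→ 12 + 8 = 20 —(−1)→ 19
19 —HB12→ 12 + 7 —bump→ 13 + 7 = 20 —(−1)→ 19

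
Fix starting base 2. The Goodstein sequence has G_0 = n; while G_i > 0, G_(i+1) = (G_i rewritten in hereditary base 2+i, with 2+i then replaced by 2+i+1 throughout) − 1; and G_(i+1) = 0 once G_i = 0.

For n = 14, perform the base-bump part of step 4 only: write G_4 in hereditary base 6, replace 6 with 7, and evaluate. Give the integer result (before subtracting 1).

5862841

14 —HB2→ 2^(2 + 1) + 2^2 + 2 —bump→ 3^(3 + 1) + 3^3 + 3 = 111 —(−1)→ 110
110 —HB3→ 3^(3 + 1) + 3^3 + 2 —bump→ 4^(4 + 1) + 4^4 + 2 = 1282 —(−1)→ 1281
1281 —HB4→ 4^(4 + 1) + 4^4 + 1 —bump→ 5^(5 + 1) + 5^5 + 1 = 18751 —(−1)→ 18750
18750 —HB5→ 5^(5 + 1) + 5^5 —bump→ 6^(6 + 1) + 6^6 = 326592 —(−1)→ 326591
326591 —HB6→ 6^(6 + 1) + 5·6^5 + 5·6^4 + 5·6^3 + 5·6^2 + 5·6 + 5 —bump→ 7^(7 + 1) + 5·7^5 + 5·7^4 + 5·7^3 + 5·7^2 + 5·7 + 5 = 5862841 —(−1)→ 5862840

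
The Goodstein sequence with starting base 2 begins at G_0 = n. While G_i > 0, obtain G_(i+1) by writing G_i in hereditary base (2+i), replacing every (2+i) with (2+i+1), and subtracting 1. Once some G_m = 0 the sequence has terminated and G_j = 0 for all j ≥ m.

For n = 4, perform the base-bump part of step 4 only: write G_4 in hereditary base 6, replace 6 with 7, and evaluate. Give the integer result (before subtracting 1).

110

step 0: 4 = 2^2; sub 3 for 2: 3^3; = 27; G_1 = 27−1 = 26
step 1: 26 = 2·3^2 + 2·3 + 2; sub 4 for 3: 2·4^2 + 2·4 + 2; = 42; G_2 = 42−1 = 41
step 2: 41 = 2·4^2 + 2·4 + 1; sub 5 for 4: 2·5^2 + 2·5 + 1; = 61; G_3 = 61−1 = 60
step 3: 60 = 2·5^2 + 2·5; sub 6 for 5: 2·6^2 + 2·6; = 84; G_4 = 84−1 = 83
step 4: 83 = 2·6^2 + 6 + 5; sub 7 for 6: 2·7^2 + 7 + 5; = 110; G_5 = 110−1 = 109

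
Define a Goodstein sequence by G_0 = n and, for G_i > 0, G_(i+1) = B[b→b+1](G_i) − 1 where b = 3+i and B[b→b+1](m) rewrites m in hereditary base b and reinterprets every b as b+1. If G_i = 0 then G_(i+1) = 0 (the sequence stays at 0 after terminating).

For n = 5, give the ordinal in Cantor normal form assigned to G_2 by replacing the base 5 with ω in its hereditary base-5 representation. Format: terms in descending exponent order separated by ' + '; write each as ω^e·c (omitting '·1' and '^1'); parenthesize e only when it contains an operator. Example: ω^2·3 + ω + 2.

ω

base 3: 5 = 3 + 2; at 4: 4 + 2 = 6; next = 5
base 4: 5 = 4 + 1; at 5: 5 + 1 = 6; next = 5
base 5: 5 = 5; at 6: 6 = 6; next = 5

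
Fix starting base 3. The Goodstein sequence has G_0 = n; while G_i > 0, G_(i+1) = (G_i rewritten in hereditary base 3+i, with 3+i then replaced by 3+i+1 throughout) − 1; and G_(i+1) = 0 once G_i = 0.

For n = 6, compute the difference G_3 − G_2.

0

i=0: 6 = 2·3 (b=3); 3→4: 2·4 = 8; 8−1 = 7
i=1: 7 = 4 + 3 (b=4); 4→5: 5 + 3 = 8; 8−1 = 7
i=2: 7 = 5 + 2 (b=5); 5→6: 6 + 2 = 8; 8−1 = 7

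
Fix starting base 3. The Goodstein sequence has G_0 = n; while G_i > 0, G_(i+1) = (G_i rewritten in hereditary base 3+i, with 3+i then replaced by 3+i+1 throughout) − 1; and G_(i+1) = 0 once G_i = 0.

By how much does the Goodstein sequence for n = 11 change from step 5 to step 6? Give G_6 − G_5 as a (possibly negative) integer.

base 3: 11 = 3^2 + 2; at 4: 4^2 + 2 = 18; next = 17
base 4: 17 = 4^2 + 1; at 5: 5^2 + 1 = 26; next = 25
base 5: 25 = 5^2; at 6: 6^2 = 36; next = 35
base 6: 35 = 5·6 + 5; at 7: 5·7 + 5 = 40; next = 39
base 7: 39 = 5·7 + 4; at 8: 5·8 + 4 = 44; next = 43
base 8: 43 = 5·8 + 3; at 9: 5·9 + 3 = 48; next = 47

4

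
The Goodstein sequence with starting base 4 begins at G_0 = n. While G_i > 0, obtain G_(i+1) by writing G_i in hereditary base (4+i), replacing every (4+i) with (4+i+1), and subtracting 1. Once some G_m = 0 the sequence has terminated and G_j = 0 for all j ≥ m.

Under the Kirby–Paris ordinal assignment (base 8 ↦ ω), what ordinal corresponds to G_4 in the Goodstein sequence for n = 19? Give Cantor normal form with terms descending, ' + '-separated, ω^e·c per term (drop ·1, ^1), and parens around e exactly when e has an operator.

ω·7 + 7

i=0: 19 = 4^2 + 3 (b=4); 4→5: 5^2 + 3 = 28; 28−1 = 27
i=1: 27 = 5^2 + 2 (b=5); 5→6: 6^2 + 2 = 38; 38−1 = 37
i=2: 37 = 6^2 + 1 (b=6); 6→7: 7^2 + 1 = 50; 50−1 = 49
i=3: 49 = 7^2 (b=7); 7→8: 8^2 = 64; 64−1 = 63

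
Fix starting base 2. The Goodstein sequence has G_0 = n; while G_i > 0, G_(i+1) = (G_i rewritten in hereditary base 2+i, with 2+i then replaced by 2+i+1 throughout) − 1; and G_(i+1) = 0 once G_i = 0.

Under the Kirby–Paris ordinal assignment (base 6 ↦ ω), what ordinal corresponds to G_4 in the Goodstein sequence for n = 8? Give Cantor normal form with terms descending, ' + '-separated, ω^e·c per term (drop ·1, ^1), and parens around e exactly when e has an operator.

base 2: 8 = 2^(2 + 1); at 3: 3^(3 + 1) = 81; next = 80
base 3: 80 = 2·3^3 + 2·3^2 + 2·3 + 2; at 4: 2·4^4 + 2·4^2 + 2·4 + 2 = 554; next = 553
base 4: 553 = 2·4^4 + 2·4^2 + 2·4 + 1; at 5: 2·5^5 + 2·5^2 + 2·5 + 1 = 6311; next = 6310
base 5: 6310 = 2·5^5 + 2·5^2 + 2·5; at 6: 2·6^6 + 2·6^2 + 2·6 = 93396; next = 93395

ω^ω·2 + ω^2·2 + ω + 5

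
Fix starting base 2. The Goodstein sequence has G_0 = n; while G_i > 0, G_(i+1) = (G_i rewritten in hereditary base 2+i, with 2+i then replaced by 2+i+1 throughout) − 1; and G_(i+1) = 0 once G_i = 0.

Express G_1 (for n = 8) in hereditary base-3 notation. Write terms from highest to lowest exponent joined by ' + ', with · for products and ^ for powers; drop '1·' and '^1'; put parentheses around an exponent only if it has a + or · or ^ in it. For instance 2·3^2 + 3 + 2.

i=0: 8 = 2^(2 + 1) (b=2); 2→3: 3^(3 + 1) = 81; 81−1 = 80
i=1: 80 = 2·3^3 + 2·3^2 + 2·3 + 2 (b=3); 3→4: 2·4^4 + 2·4^2 + 2·4 + 2 = 554; 554−1 = 553

2·3^3 + 2·3^2 + 2·3 + 2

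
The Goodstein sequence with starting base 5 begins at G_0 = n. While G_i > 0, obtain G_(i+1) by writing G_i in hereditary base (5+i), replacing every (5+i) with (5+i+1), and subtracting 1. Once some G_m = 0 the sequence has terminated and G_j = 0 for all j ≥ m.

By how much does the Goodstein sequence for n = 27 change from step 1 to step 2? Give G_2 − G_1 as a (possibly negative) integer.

G_0 = 27. HB_5(27) = 5^2 + 2. Bump = 38. G_1 = 37.
G_1 = 37. HB_6(37) = 6^2 + 1. Bump = 50. G_2 = 49.

12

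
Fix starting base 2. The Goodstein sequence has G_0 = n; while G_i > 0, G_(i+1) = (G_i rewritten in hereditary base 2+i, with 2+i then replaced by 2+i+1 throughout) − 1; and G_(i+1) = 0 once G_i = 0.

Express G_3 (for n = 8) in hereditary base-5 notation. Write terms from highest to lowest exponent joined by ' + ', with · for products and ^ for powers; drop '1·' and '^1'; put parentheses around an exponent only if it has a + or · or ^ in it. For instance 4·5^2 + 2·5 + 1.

G_0=8  [base 2] 2^(2 + 1)  →[2↦3]→  3^(3 + 1) = 81  −1 ⇒ G_1=80
G_1=80  [base 3] 2·3^3 + 2·3^2 + 2·3 + 2  →[3↦4]→  2·4^4 + 2·4^2 + 2·4 + 2 = 554  −1 ⇒ G_2=553
G_2=553  [base 4] 2·4^4 + 2·4^2 + 2·4 + 1  →[4↦5]→  2·5^5 + 2·5^2 + 2·5 + 1 = 6311  −1 ⇒ G_3=6310

2·5^5 + 2·5^2 + 2·5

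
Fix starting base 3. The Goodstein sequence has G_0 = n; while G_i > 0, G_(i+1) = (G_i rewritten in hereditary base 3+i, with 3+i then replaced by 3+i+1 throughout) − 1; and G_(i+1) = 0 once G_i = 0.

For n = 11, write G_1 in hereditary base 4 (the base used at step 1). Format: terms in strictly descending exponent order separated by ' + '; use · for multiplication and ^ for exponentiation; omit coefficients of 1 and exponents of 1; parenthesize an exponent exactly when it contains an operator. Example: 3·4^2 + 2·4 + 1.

i=0: 11 = 3^2 + 2 (b=3); 3→4: 4^2 + 2 = 18; 18−1 = 17
i=1: 17 = 4^2 + 1 (b=4); 4→5: 5^2 + 1 = 26; 26−1 = 25

4^2 + 1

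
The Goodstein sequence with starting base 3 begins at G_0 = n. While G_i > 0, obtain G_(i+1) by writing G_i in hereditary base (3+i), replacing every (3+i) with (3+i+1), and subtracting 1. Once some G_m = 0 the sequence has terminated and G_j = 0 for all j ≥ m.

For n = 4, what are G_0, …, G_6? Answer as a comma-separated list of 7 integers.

i=0: 4 = 3 + 1 (b=3); 3→4: 4 + 1 = 5; 5−1 = 4
i=1: 4 = 4 (b=4); 4→5: 5 = 5; 5−1 = 4
i=2: 4 = 4 (b=5); 5→6: 4 = 4; 4−1 = 3
i=3: 3 = 3 (b=6); 6→7: 3 = 3; 3−1 = 2
i=4: 2 = 2 (b=7); 7→8: 2 = 2; 2−1 = 1
i=5: 1 = 1 (b=8); 8→9: 1 = 1; 1−1 = 0

4, 4, 4, 3, 2, 1, 0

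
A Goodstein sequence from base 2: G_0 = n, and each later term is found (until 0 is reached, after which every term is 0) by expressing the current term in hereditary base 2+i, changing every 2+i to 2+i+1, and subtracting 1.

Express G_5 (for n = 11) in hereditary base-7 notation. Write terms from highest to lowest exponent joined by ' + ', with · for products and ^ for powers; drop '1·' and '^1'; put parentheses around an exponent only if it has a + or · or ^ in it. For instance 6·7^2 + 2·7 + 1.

7^(7 + 1)

G_0 = 11. HB_2(11) = 2^(2 + 1) + 2 + 1. Bump = 85. G_1 = 84.
G_1 = 84. HB_3(84) = 3^(3 + 1) + 3. Bump = 1028. G_2 = 1027.
G_2 = 1027. HB_4(1027) = 4^(4 + 1) + 3. Bump = 15628. G_3 = 15627.
G_3 = 15627. HB_5(15627) = 5^(5 + 1) + 2. Bump = 279938. G_4 = 279937.
G_4 = 279937. HB_6(279937) = 6^(6 + 1) + 1. Bump = 5764802. G_5 = 5764801.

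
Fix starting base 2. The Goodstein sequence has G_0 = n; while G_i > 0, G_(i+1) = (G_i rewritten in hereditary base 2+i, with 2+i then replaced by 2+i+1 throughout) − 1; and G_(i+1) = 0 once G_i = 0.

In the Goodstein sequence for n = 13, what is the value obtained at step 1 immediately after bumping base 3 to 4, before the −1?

13 —HB2→ 2^(2 + 1) + 2^2 + 1 —bump→ 3^(3 + 1) + 3^3 + 1 = 109 —(−1)→ 108
108 —HB3→ 3^(3 + 1) + 3^3 —bump→ 4^(4 + 1) + 4^4 = 1280 —(−1)→ 1279

1280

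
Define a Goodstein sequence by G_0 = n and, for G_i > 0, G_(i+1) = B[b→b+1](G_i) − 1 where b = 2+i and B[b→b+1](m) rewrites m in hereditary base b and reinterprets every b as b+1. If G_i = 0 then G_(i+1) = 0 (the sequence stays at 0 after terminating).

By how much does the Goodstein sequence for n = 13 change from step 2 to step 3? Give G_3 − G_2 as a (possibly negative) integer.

14813

i=0: 13 = 2^(2 + 1) + 2^2 + 1 (b=2); 2→3: 3^(3 + 1) + 3^3 + 1 = 109; 109−1 = 108
i=1: 108 = 3^(3 + 1) + 3^3 (b=3); 3→4: 4^(4 + 1) + 4^4 = 1280; 1280−1 = 1279
i=2: 1279 = 4^(4 + 1) + 3·4^3 + 3·4^2 + 3·4 + 3 (b=4); 4→5: 5^(5 + 1) + 3·5^3 + 3·5^2 + 3·5 + 3 = 16093; 16093−1 = 16092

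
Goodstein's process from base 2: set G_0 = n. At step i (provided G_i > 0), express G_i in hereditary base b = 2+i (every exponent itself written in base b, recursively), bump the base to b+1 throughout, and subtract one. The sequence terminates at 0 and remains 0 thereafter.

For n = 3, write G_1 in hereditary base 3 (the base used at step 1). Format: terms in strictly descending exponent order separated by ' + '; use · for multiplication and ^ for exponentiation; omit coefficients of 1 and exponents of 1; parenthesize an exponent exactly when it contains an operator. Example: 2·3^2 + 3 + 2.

3

3 —HB2→ 2 + 1 —bump→ 3 + 1 = 4 —(−1)→ 3
3 —HB3→ 3 —bump→ 4 = 4 —(−1)→ 3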